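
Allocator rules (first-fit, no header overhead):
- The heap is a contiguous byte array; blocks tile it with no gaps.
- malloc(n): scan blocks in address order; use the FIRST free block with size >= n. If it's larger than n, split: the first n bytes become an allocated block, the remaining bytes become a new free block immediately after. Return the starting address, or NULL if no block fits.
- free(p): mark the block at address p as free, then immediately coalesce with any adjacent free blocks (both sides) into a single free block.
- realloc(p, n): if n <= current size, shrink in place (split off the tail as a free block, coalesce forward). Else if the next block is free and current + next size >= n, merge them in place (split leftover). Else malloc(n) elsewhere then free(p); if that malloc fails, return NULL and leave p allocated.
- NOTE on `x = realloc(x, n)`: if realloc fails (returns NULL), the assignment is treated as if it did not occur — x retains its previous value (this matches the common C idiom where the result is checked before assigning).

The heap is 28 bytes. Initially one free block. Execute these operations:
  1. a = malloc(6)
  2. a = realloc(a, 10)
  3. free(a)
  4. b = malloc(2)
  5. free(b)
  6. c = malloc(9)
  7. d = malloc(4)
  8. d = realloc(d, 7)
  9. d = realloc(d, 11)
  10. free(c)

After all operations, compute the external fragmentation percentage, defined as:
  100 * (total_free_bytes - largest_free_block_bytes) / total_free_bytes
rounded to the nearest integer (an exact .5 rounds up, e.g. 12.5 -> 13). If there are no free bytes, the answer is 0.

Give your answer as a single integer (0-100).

Op 1: a = malloc(6) -> a = 0; heap: [0-5 ALLOC][6-27 FREE]
Op 2: a = realloc(a, 10) -> a = 0; heap: [0-9 ALLOC][10-27 FREE]
Op 3: free(a) -> (freed a); heap: [0-27 FREE]
Op 4: b = malloc(2) -> b = 0; heap: [0-1 ALLOC][2-27 FREE]
Op 5: free(b) -> (freed b); heap: [0-27 FREE]
Op 6: c = malloc(9) -> c = 0; heap: [0-8 ALLOC][9-27 FREE]
Op 7: d = malloc(4) -> d = 9; heap: [0-8 ALLOC][9-12 ALLOC][13-27 FREE]
Op 8: d = realloc(d, 7) -> d = 9; heap: [0-8 ALLOC][9-15 ALLOC][16-27 FREE]
Op 9: d = realloc(d, 11) -> d = 9; heap: [0-8 ALLOC][9-19 ALLOC][20-27 FREE]
Op 10: free(c) -> (freed c); heap: [0-8 FREE][9-19 ALLOC][20-27 FREE]
Free blocks: [9 8] total_free=17 largest=9 -> 100*(17-9)/17 = 800/17 ≈ 47.059 -> rounds to 47

Answer: 47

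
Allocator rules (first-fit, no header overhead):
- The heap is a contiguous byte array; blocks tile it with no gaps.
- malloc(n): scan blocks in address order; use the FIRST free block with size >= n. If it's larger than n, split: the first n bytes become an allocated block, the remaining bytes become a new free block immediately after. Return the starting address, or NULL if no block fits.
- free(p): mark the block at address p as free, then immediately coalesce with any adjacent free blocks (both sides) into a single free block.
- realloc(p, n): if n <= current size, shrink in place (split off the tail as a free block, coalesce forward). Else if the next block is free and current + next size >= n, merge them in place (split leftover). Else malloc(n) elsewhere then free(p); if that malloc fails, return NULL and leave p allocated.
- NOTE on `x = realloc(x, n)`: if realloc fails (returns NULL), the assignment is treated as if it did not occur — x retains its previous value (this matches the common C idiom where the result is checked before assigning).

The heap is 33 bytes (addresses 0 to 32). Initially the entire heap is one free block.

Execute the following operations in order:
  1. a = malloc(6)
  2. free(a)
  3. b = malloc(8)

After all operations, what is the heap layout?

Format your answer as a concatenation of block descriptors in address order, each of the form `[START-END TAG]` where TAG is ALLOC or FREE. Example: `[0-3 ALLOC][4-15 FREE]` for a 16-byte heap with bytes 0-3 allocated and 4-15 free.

Answer: [0-7 ALLOC][8-32 FREE]

Derivation:
Op 1: a = malloc(6) -> a = 0; heap: [0-5 ALLOC][6-32 FREE]
Op 2: free(a) -> (freed a); heap: [0-32 FREE]
Op 3: b = malloc(8) -> b = 0; heap: [0-7 ALLOC][8-32 FREE]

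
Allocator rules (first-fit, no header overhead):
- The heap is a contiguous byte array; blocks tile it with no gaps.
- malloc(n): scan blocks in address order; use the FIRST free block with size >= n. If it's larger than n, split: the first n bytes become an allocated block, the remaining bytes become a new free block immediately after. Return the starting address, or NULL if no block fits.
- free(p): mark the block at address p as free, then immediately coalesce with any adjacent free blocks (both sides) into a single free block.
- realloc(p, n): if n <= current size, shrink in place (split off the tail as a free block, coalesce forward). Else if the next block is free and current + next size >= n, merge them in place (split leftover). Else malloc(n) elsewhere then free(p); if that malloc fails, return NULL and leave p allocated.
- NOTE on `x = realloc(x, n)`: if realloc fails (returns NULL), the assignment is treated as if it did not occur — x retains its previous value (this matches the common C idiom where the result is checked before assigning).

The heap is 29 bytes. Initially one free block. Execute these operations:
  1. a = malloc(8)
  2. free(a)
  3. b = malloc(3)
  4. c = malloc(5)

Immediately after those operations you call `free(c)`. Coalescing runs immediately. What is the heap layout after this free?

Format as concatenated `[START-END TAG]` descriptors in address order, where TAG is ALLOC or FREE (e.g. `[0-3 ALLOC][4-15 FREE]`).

Op 1: a = malloc(8) -> a = 0; heap: [0-7 ALLOC][8-28 FREE]
Op 2: free(a) -> (freed a); heap: [0-28 FREE]
Op 3: b = malloc(3) -> b = 0; heap: [0-2 ALLOC][3-28 FREE]
Op 4: c = malloc(5) -> c = 3; heap: [0-2 ALLOC][3-7 ALLOC][8-28 FREE]
free(c): c = 3 -> block [3-7 ALLOC]; mark free, coalesce with adjacent free neighbors -> [0-2 ALLOC][3-28 FREE]

Answer: [0-2 ALLOC][3-28 FREE]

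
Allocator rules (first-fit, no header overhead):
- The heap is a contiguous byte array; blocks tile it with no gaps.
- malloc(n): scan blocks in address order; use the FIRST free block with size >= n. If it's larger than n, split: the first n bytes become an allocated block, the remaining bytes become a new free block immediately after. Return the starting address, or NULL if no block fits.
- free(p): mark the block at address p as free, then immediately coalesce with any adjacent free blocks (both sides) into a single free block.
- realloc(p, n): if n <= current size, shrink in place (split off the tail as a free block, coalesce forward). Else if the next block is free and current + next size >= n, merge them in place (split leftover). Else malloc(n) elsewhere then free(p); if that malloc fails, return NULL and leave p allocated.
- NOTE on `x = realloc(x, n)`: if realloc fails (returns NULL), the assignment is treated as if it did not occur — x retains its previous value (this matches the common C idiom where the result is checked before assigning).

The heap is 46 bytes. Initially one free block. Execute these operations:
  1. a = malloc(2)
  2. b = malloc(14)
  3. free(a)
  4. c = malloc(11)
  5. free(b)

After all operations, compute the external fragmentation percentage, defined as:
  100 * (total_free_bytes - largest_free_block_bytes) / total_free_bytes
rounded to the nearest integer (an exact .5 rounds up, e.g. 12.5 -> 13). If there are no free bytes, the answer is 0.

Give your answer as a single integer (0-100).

Op 1: a = malloc(2) -> a = 0; heap: [0-1 ALLOC][2-45 FREE]
Op 2: b = malloc(14) -> b = 2; heap: [0-1 ALLOC][2-15 ALLOC][16-45 FREE]
Op 3: free(a) -> (freed a); heap: [0-1 FREE][2-15 ALLOC][16-45 FREE]
Op 4: c = malloc(11) -> c = 16; heap: [0-1 FREE][2-15 ALLOC][16-26 ALLOC][27-45 FREE]
Op 5: free(b) -> (freed b); heap: [0-15 FREE][16-26 ALLOC][27-45 FREE]
Free blocks: [16 19] total_free=35 largest=19 -> 100*(35-19)/35 = 1600/35 ≈ 45.714 -> rounds to 46

Answer: 46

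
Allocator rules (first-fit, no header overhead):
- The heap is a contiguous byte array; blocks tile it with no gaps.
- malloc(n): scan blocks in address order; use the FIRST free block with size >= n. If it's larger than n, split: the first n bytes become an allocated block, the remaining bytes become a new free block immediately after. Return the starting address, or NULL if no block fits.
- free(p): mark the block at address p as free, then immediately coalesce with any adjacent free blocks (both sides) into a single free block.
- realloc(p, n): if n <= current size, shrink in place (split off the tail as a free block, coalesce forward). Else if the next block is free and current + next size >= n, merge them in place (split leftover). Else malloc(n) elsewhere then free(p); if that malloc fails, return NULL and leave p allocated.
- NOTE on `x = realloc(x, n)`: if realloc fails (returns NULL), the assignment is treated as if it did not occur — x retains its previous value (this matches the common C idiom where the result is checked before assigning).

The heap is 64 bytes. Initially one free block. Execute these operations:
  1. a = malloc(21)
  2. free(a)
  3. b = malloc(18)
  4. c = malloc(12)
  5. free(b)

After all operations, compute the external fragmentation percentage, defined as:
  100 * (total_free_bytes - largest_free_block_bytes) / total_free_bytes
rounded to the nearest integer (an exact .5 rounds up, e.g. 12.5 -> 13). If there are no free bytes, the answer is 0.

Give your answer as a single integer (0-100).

Answer: 35

Derivation:
Op 1: a = malloc(21) -> a = 0; heap: [0-20 ALLOC][21-63 FREE]
Op 2: free(a) -> (freed a); heap: [0-63 FREE]
Op 3: b = malloc(18) -> b = 0; heap: [0-17 ALLOC][18-63 FREE]
Op 4: c = malloc(12) -> c = 18; heap: [0-17 ALLOC][18-29 ALLOC][30-63 FREE]
Op 5: free(b) -> (freed b); heap: [0-17 FREE][18-29 ALLOC][30-63 FREE]
Free blocks: [18 34] total_free=52 largest=34 -> 100*(52-34)/52 = 1800/52 ≈ 34.615 -> rounds to 35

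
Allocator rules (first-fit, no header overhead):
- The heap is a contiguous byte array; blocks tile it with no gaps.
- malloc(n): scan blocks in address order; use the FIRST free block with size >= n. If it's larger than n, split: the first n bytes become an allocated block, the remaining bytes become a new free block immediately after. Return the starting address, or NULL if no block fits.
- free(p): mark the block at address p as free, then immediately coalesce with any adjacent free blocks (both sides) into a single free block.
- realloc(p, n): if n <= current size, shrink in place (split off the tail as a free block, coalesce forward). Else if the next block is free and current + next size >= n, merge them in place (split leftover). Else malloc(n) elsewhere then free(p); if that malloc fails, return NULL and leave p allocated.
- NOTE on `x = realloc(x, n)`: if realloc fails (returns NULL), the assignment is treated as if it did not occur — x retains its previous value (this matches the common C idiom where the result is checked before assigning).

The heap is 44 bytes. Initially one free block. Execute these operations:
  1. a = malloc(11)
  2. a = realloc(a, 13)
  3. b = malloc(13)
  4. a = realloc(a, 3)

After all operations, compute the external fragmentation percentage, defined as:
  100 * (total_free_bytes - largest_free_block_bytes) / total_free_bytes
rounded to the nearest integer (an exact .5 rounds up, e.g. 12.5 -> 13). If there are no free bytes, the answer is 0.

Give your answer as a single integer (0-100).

Answer: 36

Derivation:
Op 1: a = malloc(11) -> a = 0; heap: [0-10 ALLOC][11-43 FREE]
Op 2: a = realloc(a, 13) -> a = 0; heap: [0-12 ALLOC][13-43 FREE]
Op 3: b = malloc(13) -> b = 13; heap: [0-12 ALLOC][13-25 ALLOC][26-43 FREE]
Op 4: a = realloc(a, 3) -> a = 0; heap: [0-2 ALLOC][3-12 FREE][13-25 ALLOC][26-43 FREE]
Free blocks: [10 18] total_free=28 largest=18 -> 100*(28-18)/28 = 1000/28 ≈ 35.714 -> rounds to 36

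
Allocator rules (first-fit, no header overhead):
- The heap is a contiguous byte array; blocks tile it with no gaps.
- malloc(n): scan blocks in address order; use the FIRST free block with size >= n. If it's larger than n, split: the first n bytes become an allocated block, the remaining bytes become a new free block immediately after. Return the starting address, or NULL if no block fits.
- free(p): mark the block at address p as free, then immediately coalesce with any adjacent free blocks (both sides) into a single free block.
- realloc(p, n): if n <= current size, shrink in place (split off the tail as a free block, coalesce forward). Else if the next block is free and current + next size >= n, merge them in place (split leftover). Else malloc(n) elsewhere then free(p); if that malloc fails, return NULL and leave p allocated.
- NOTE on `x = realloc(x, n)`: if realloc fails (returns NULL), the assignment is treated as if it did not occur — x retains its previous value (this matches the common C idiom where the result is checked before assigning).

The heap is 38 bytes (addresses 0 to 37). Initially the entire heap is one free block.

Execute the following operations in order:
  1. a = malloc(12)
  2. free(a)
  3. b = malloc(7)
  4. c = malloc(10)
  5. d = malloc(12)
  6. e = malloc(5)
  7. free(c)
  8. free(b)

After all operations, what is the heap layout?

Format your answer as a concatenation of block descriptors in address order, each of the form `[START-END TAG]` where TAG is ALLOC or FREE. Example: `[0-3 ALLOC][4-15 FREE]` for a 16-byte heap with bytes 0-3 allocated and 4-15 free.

Answer: [0-16 FREE][17-28 ALLOC][29-33 ALLOC][34-37 FREE]

Derivation:
Op 1: a = malloc(12) -> a = 0; heap: [0-11 ALLOC][12-37 FREE]
Op 2: free(a) -> (freed a); heap: [0-37 FREE]
Op 3: b = malloc(7) -> b = 0; heap: [0-6 ALLOC][7-37 FREE]
Op 4: c = malloc(10) -> c = 7; heap: [0-6 ALLOC][7-16 ALLOC][17-37 FREE]
Op 5: d = malloc(12) -> d = 17; heap: [0-6 ALLOC][7-16 ALLOC][17-28 ALLOC][29-37 FREE]
Op 6: e = malloc(5) -> e = 29; heap: [0-6 ALLOC][7-16 ALLOC][17-28 ALLOC][29-33 ALLOC][34-37 FREE]
Op 7: free(c) -> (freed c); heap: [0-6 ALLOC][7-16 FREE][17-28 ALLOC][29-33 ALLOC][34-37 FREE]
Op 8: free(b) -> (freed b); heap: [0-16 FREE][17-28 ALLOC][29-33 ALLOC][34-37 FREE]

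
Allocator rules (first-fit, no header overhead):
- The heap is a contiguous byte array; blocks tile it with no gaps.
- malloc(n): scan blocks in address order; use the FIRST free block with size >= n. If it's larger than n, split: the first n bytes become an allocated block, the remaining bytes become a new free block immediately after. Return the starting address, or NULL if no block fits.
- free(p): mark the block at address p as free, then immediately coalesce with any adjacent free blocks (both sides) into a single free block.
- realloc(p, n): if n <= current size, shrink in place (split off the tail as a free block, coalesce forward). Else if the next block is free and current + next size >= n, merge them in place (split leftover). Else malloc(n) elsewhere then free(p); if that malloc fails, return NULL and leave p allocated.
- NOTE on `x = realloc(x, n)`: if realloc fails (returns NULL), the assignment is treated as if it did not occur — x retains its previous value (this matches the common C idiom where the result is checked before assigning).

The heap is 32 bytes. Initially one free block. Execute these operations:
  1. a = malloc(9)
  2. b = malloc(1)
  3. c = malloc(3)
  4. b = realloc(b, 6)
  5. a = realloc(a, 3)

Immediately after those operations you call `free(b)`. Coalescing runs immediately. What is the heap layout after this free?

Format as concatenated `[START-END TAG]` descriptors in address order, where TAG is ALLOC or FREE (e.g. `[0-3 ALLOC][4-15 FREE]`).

Op 1: a = malloc(9) -> a = 0; heap: [0-8 ALLOC][9-31 FREE]
Op 2: b = malloc(1) -> b = 9; heap: [0-8 ALLOC][9-9 ALLOC][10-31 FREE]
Op 3: c = malloc(3) -> c = 10; heap: [0-8 ALLOC][9-9 ALLOC][10-12 ALLOC][13-31 FREE]
Op 4: b = realloc(b, 6) -> b = 13; heap: [0-8 ALLOC][9-9 FREE][10-12 ALLOC][13-18 ALLOC][19-31 FREE]
Op 5: a = realloc(a, 3) -> a = 0; heap: [0-2 ALLOC][3-9 FREE][10-12 ALLOC][13-18 ALLOC][19-31 FREE]
free(b): b = 13 -> block [13-18 ALLOC]; mark free, coalesce with adjacent free neighbors -> [0-2 ALLOC][3-9 FREE][10-12 ALLOC][13-31 FREE]

Answer: [0-2 ALLOC][3-9 FREE][10-12 ALLOC][13-31 FREE]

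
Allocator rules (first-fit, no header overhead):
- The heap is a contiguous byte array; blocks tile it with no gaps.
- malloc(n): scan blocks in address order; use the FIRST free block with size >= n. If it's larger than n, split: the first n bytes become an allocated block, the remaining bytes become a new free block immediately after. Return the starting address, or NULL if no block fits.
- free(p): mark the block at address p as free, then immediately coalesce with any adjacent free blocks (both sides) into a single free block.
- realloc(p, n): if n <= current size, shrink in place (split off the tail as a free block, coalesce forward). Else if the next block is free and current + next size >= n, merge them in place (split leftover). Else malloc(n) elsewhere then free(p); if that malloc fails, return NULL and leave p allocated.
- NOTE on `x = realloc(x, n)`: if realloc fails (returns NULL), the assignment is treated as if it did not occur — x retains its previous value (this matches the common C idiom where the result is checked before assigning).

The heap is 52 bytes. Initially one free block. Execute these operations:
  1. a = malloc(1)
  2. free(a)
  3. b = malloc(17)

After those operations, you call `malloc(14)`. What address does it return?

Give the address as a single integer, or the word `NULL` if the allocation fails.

Op 1: a = malloc(1) -> a = 0; heap: [0-0 ALLOC][1-51 FREE]
Op 2: free(a) -> (freed a); heap: [0-51 FREE]
Op 3: b = malloc(17) -> b = 0; heap: [0-16 ALLOC][17-51 FREE]
malloc(14): first-fit scan over [0-16 ALLOC][17-51 FREE] -> 17

Answer: 17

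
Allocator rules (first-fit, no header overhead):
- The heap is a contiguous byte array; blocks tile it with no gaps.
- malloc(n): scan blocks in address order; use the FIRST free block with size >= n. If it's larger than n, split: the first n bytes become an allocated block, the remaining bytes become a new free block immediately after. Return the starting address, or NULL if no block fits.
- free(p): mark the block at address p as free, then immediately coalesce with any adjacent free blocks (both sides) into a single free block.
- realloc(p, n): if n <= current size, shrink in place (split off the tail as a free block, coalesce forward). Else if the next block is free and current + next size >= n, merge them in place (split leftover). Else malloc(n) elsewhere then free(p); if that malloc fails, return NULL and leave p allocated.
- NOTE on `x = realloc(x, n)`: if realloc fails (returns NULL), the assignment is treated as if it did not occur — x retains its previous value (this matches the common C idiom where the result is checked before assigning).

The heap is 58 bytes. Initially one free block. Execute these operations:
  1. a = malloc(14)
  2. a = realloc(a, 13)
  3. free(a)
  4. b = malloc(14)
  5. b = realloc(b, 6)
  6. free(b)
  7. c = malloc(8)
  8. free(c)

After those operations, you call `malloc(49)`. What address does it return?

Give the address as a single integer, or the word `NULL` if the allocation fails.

Op 1: a = malloc(14) -> a = 0; heap: [0-13 ALLOC][14-57 FREE]
Op 2: a = realloc(a, 13) -> a = 0; heap: [0-12 ALLOC][13-57 FREE]
Op 3: free(a) -> (freed a); heap: [0-57 FREE]
Op 4: b = malloc(14) -> b = 0; heap: [0-13 ALLOC][14-57 FREE]
Op 5: b = realloc(b, 6) -> b = 0; heap: [0-5 ALLOC][6-57 FREE]
Op 6: free(b) -> (freed b); heap: [0-57 FREE]
Op 7: c = malloc(8) -> c = 0; heap: [0-7 ALLOC][8-57 FREE]
Op 8: free(c) -> (freed c); heap: [0-57 FREE]
malloc(49): first-fit scan over [0-57 FREE] -> 0

Answer: 0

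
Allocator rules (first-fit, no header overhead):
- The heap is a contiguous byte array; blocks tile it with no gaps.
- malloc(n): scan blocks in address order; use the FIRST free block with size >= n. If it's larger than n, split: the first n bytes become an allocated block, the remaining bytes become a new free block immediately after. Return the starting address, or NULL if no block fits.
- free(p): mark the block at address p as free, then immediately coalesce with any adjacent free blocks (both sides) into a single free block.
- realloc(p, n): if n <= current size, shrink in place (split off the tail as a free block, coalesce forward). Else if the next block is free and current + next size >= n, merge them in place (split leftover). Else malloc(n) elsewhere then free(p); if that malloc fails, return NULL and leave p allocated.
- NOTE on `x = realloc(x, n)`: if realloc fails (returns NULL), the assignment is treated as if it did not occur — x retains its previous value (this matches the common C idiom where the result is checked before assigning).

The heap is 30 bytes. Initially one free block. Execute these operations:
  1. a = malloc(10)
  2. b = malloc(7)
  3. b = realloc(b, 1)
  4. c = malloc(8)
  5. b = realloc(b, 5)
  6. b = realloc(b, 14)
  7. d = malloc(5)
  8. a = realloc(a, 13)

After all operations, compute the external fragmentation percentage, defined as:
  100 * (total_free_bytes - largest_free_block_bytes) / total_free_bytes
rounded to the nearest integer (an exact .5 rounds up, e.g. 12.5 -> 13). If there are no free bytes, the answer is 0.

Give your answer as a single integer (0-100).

Op 1: a = malloc(10) -> a = 0; heap: [0-9 ALLOC][10-29 FREE]
Op 2: b = malloc(7) -> b = 10; heap: [0-9 ALLOC][10-16 ALLOC][17-29 FREE]
Op 3: b = realloc(b, 1) -> b = 10; heap: [0-9 ALLOC][10-10 ALLOC][11-29 FREE]
Op 4: c = malloc(8) -> c = 11; heap: [0-9 ALLOC][10-10 ALLOC][11-18 ALLOC][19-29 FREE]
Op 5: b = realloc(b, 5) -> b = 19; heap: [0-9 ALLOC][10-10 FREE][11-18 ALLOC][19-23 ALLOC][24-29 FREE]
Op 6: b = realloc(b, 14) -> NULL (b unchanged); heap: [0-9 ALLOC][10-10 FREE][11-18 ALLOC][19-23 ALLOC][24-29 FREE]
Op 7: d = malloc(5) -> d = 24; heap: [0-9 ALLOC][10-10 FREE][11-18 ALLOC][19-23 ALLOC][24-28 ALLOC][29-29 FREE]
Op 8: a = realloc(a, 13) -> NULL (a unchanged); heap: [0-9 ALLOC][10-10 FREE][11-18 ALLOC][19-23 ALLOC][24-28 ALLOC][29-29 FREE]
Free blocks: [1 1] total_free=2 largest=1 -> 100*(2-1)/2 = 100/2 = 50

Answer: 50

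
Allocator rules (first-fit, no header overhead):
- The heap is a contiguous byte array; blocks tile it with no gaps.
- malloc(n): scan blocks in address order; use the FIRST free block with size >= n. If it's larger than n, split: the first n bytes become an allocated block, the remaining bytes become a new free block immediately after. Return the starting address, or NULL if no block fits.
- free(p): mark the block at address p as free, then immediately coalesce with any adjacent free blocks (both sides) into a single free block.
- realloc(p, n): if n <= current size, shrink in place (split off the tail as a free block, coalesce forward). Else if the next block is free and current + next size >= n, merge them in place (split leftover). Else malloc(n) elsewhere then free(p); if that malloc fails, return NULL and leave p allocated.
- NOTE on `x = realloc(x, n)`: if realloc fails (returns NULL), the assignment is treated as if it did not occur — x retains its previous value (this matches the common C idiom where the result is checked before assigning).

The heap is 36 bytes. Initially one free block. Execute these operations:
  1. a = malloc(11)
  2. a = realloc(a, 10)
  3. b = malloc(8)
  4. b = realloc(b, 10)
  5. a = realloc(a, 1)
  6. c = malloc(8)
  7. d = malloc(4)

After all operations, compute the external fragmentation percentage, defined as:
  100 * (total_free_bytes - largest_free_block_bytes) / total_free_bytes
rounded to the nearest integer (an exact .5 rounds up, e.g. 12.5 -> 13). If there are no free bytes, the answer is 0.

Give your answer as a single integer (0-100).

Answer: 8

Derivation:
Op 1: a = malloc(11) -> a = 0; heap: [0-10 ALLOC][11-35 FREE]
Op 2: a = realloc(a, 10) -> a = 0; heap: [0-9 ALLOC][10-35 FREE]
Op 3: b = malloc(8) -> b = 10; heap: [0-9 ALLOC][10-17 ALLOC][18-35 FREE]
Op 4: b = realloc(b, 10) -> b = 10; heap: [0-9 ALLOC][10-19 ALLOC][20-35 FREE]
Op 5: a = realloc(a, 1) -> a = 0; heap: [0-0 ALLOC][1-9 FREE][10-19 ALLOC][20-35 FREE]
Op 6: c = malloc(8) -> c = 1; heap: [0-0 ALLOC][1-8 ALLOC][9-9 FREE][10-19 ALLOC][20-35 FREE]
Op 7: d = malloc(4) -> d = 20; heap: [0-0 ALLOC][1-8 ALLOC][9-9 FREE][10-19 ALLOC][20-23 ALLOC][24-35 FREE]
Free blocks: [1 12] total_free=13 largest=12 -> 100*(13-12)/13 = 100/13 ≈ 7.692 -> rounds to 8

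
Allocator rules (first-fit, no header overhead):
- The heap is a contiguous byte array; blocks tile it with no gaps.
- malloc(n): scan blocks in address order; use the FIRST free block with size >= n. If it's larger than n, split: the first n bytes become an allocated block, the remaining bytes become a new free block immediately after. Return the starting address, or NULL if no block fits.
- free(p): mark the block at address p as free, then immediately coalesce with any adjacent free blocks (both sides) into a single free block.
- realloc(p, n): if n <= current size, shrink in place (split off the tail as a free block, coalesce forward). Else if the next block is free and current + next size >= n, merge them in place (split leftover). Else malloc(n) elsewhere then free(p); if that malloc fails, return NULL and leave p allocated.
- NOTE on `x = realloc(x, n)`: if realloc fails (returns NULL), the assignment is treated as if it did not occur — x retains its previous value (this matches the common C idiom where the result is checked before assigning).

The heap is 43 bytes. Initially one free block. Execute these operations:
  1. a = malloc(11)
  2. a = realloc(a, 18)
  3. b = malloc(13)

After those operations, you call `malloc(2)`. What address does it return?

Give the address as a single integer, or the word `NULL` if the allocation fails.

Op 1: a = malloc(11) -> a = 0; heap: [0-10 ALLOC][11-42 FREE]
Op 2: a = realloc(a, 18) -> a = 0; heap: [0-17 ALLOC][18-42 FREE]
Op 3: b = malloc(13) -> b = 18; heap: [0-17 ALLOC][18-30 ALLOC][31-42 FREE]
malloc(2): first-fit scan over [0-17 ALLOC][18-30 ALLOC][31-42 FREE] -> 31

Answer: 31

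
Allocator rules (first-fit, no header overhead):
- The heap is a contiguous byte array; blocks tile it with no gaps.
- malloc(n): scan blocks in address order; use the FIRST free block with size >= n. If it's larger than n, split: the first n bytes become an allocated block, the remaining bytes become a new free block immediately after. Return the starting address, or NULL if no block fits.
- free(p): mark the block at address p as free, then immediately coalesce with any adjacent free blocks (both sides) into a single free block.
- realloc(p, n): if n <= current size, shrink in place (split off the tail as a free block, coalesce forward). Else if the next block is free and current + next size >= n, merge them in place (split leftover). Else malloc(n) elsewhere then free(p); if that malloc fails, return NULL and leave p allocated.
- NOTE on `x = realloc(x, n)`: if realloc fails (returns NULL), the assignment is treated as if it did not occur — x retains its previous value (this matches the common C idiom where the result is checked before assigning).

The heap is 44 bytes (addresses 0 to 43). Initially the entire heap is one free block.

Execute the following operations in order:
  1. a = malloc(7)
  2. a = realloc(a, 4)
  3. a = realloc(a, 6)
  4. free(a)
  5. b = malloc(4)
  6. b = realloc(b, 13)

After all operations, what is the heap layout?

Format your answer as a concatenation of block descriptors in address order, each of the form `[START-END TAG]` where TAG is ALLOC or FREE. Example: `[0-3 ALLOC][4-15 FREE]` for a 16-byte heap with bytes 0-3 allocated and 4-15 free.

Op 1: a = malloc(7) -> a = 0; heap: [0-6 ALLOC][7-43 FREE]
Op 2: a = realloc(a, 4) -> a = 0; heap: [0-3 ALLOC][4-43 FREE]
Op 3: a = realloc(a, 6) -> a = 0; heap: [0-5 ALLOC][6-43 FREE]
Op 4: free(a) -> (freed a); heap: [0-43 FREE]
Op 5: b = malloc(4) -> b = 0; heap: [0-3 ALLOC][4-43 FREE]
Op 6: b = realloc(b, 13) -> b = 0; heap: [0-12 ALLOC][13-43 FREE]

Answer: [0-12 ALLOC][13-43 FREE]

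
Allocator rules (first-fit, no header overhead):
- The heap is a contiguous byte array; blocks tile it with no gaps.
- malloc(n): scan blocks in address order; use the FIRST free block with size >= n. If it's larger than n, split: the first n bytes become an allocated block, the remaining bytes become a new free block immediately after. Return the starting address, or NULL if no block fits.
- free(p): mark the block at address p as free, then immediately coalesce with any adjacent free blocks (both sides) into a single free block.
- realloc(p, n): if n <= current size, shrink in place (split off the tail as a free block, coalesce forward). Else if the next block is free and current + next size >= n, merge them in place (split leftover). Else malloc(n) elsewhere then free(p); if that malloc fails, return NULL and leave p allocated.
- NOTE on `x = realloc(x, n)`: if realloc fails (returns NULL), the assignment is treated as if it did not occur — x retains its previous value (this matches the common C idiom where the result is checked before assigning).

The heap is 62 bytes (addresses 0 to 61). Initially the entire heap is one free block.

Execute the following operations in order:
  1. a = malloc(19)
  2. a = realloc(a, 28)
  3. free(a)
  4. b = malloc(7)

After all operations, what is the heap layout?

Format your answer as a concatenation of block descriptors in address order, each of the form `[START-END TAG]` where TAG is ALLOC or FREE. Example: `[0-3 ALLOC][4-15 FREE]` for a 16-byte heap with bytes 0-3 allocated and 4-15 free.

Answer: [0-6 ALLOC][7-61 FREE]

Derivation:
Op 1: a = malloc(19) -> a = 0; heap: [0-18 ALLOC][19-61 FREE]
Op 2: a = realloc(a, 28) -> a = 0; heap: [0-27 ALLOC][28-61 FREE]
Op 3: free(a) -> (freed a); heap: [0-61 FREE]
Op 4: b = malloc(7) -> b = 0; heap: [0-6 ALLOC][7-61 FREE]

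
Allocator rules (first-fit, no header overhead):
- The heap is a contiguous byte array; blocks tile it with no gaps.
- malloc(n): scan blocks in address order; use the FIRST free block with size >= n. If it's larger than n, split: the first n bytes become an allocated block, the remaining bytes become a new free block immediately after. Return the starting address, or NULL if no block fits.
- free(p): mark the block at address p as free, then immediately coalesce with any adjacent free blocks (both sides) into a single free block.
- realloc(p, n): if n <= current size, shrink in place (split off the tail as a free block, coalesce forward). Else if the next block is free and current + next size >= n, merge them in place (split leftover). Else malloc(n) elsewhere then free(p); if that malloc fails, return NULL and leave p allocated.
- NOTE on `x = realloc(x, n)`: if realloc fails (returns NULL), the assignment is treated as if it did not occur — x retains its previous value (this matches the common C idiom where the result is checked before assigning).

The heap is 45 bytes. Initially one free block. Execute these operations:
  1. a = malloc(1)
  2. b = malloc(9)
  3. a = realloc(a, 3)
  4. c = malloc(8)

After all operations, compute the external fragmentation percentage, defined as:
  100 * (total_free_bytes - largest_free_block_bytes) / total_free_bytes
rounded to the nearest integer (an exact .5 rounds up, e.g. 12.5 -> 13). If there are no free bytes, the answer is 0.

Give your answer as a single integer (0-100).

Op 1: a = malloc(1) -> a = 0; heap: [0-0 ALLOC][1-44 FREE]
Op 2: b = malloc(9) -> b = 1; heap: [0-0 ALLOC][1-9 ALLOC][10-44 FREE]
Op 3: a = realloc(a, 3) -> a = 10; heap: [0-0 FREE][1-9 ALLOC][10-12 ALLOC][13-44 FREE]
Op 4: c = malloc(8) -> c = 13; heap: [0-0 FREE][1-9 ALLOC][10-12 ALLOC][13-20 ALLOC][21-44 FREE]
Free blocks: [1 24] total_free=25 largest=24 -> 100*(25-24)/25 = 100/25 = 4

Answer: 4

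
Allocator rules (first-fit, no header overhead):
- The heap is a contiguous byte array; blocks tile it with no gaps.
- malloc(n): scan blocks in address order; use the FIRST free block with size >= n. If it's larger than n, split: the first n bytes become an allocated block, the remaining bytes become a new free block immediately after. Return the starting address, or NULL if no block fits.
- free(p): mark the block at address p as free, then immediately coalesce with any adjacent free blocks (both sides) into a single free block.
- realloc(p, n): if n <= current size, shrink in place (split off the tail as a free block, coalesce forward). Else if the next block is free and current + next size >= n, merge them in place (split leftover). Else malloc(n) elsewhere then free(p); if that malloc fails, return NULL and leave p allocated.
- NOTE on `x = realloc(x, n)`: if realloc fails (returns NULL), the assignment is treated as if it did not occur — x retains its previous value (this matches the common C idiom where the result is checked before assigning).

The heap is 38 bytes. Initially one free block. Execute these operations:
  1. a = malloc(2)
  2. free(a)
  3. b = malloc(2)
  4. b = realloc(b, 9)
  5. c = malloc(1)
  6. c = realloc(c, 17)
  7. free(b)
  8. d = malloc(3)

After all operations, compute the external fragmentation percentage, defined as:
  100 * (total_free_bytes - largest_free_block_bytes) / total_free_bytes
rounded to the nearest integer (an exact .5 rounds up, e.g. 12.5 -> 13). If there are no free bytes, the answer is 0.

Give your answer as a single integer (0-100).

Op 1: a = malloc(2) -> a = 0; heap: [0-1 ALLOC][2-37 FREE]
Op 2: free(a) -> (freed a); heap: [0-37 FREE]
Op 3: b = malloc(2) -> b = 0; heap: [0-1 ALLOC][2-37 FREE]
Op 4: b = realloc(b, 9) -> b = 0; heap: [0-8 ALLOC][9-37 FREE]
Op 5: c = malloc(1) -> c = 9; heap: [0-8 ALLOC][9-9 ALLOC][10-37 FREE]
Op 6: c = realloc(c, 17) -> c = 9; heap: [0-8 ALLOC][9-25 ALLOC][26-37 FREE]
Op 7: free(b) -> (freed b); heap: [0-8 FREE][9-25 ALLOC][26-37 FREE]
Op 8: d = malloc(3) -> d = 0; heap: [0-2 ALLOC][3-8 FREE][9-25 ALLOC][26-37 FREE]
Free blocks: [6 12] total_free=18 largest=12 -> 100*(18-12)/18 = 600/18 ≈ 33.333 -> rounds to 33

Answer: 33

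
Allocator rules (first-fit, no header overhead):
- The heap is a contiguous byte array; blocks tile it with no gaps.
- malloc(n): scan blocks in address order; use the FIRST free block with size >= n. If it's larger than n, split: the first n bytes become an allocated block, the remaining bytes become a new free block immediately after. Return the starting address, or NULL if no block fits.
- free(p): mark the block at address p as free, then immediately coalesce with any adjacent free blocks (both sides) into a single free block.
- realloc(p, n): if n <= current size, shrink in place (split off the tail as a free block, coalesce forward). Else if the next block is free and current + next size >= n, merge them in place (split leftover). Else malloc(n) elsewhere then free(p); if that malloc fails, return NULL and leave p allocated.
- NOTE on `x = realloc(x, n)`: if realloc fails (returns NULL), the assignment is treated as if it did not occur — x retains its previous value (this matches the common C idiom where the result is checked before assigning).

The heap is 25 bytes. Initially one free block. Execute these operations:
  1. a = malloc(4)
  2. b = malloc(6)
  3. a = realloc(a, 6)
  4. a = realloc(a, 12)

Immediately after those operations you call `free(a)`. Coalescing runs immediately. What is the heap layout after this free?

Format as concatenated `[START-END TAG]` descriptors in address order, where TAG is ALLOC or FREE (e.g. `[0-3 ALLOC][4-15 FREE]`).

Answer: [0-3 FREE][4-9 ALLOC][10-24 FREE]

Derivation:
Op 1: a = malloc(4) -> a = 0; heap: [0-3 ALLOC][4-24 FREE]
Op 2: b = malloc(6) -> b = 4; heap: [0-3 ALLOC][4-9 ALLOC][10-24 FREE]
Op 3: a = realloc(a, 6) -> a = 10; heap: [0-3 FREE][4-9 ALLOC][10-15 ALLOC][16-24 FREE]
Op 4: a = realloc(a, 12) -> a = 10; heap: [0-3 FREE][4-9 ALLOC][10-21 ALLOC][22-24 FREE]
free(a): a = 10 -> block [10-21 ALLOC]; mark free, coalesce with adjacent free neighbors -> [0-3 FREE][4-9 ALLOC][10-24 FREE]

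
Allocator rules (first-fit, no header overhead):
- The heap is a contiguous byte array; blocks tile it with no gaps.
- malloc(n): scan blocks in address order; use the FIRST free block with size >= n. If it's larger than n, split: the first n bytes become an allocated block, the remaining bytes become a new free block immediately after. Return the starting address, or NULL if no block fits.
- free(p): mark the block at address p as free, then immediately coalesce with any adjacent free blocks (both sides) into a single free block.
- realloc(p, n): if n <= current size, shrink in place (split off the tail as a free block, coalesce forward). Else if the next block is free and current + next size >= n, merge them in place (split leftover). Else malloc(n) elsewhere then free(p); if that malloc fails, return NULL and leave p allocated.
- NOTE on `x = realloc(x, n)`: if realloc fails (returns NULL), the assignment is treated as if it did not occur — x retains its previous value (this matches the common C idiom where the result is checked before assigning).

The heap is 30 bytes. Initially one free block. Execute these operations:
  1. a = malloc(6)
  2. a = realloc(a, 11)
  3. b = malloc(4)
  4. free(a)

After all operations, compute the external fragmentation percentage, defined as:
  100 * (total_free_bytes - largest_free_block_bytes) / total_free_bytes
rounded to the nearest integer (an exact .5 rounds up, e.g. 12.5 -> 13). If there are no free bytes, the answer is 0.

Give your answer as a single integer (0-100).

Answer: 42

Derivation:
Op 1: a = malloc(6) -> a = 0; heap: [0-5 ALLOC][6-29 FREE]
Op 2: a = realloc(a, 11) -> a = 0; heap: [0-10 ALLOC][11-29 FREE]
Op 3: b = malloc(4) -> b = 11; heap: [0-10 ALLOC][11-14 ALLOC][15-29 FREE]
Op 4: free(a) -> (freed a); heap: [0-10 FREE][11-14 ALLOC][15-29 FREE]
Free blocks: [11 15] total_free=26 largest=15 -> 100*(26-15)/26 = 1100/26 ≈ 42.308 -> rounds to 42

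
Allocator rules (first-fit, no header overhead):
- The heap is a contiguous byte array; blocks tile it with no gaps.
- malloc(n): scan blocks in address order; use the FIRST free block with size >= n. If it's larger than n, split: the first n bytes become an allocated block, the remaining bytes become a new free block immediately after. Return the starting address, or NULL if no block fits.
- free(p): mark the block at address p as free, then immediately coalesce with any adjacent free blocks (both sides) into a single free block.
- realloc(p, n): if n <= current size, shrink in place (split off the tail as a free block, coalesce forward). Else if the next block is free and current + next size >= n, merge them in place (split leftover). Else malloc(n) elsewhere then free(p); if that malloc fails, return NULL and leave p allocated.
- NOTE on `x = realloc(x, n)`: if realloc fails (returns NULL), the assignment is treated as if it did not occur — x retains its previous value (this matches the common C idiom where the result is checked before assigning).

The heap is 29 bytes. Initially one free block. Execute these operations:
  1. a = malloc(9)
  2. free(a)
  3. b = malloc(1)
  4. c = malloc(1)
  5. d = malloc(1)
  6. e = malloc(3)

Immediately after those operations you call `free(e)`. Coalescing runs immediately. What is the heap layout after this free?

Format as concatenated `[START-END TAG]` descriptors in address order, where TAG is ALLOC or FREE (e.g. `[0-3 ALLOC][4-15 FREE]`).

Answer: [0-0 ALLOC][1-1 ALLOC][2-2 ALLOC][3-28 FREE]

Derivation:
Op 1: a = malloc(9) -> a = 0; heap: [0-8 ALLOC][9-28 FREE]
Op 2: free(a) -> (freed a); heap: [0-28 FREE]
Op 3: b = malloc(1) -> b = 0; heap: [0-0 ALLOC][1-28 FREE]
Op 4: c = malloc(1) -> c = 1; heap: [0-0 ALLOC][1-1 ALLOC][2-28 FREE]
Op 5: d = malloc(1) -> d = 2; heap: [0-0 ALLOC][1-1 ALLOC][2-2 ALLOC][3-28 FREE]
Op 6: e = malloc(3) -> e = 3; heap: [0-0 ALLOC][1-1 ALLOC][2-2 ALLOC][3-5 ALLOC][6-28 FREE]
free(e): e = 3 -> block [3-5 ALLOC]; mark free, coalesce with adjacent free neighbors -> [0-0 ALLOC][1-1 ALLOC][2-2 ALLOC][3-28 FREE]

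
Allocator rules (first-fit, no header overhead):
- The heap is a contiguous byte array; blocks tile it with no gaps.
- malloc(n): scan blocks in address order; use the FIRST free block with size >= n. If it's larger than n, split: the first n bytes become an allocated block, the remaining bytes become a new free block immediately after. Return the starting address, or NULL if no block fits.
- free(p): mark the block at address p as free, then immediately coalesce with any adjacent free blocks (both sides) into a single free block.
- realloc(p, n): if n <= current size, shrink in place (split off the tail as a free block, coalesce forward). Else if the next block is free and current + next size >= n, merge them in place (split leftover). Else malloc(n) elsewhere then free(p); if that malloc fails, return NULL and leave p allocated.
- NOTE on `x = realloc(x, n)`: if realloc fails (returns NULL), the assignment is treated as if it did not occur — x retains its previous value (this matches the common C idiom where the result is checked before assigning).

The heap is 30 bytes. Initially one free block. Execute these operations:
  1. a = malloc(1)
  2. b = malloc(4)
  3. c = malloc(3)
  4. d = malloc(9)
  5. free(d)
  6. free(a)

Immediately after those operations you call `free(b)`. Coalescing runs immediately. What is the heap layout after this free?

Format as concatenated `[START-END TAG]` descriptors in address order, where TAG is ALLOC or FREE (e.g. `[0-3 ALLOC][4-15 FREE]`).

Op 1: a = malloc(1) -> a = 0; heap: [0-0 ALLOC][1-29 FREE]
Op 2: b = malloc(4) -> b = 1; heap: [0-0 ALLOC][1-4 ALLOC][5-29 FREE]
Op 3: c = malloc(3) -> c = 5; heap: [0-0 ALLOC][1-4 ALLOC][5-7 ALLOC][8-29 FREE]
Op 4: d = malloc(9) -> d = 8; heap: [0-0 ALLOC][1-4 ALLOC][5-7 ALLOC][8-16 ALLOC][17-29 FREE]
Op 5: free(d) -> (freed d); heap: [0-0 ALLOC][1-4 ALLOC][5-7 ALLOC][8-29 FREE]
Op 6: free(a) -> (freed a); heap: [0-0 FREE][1-4 ALLOC][5-7 ALLOC][8-29 FREE]
free(b): b = 1 -> block [1-4 ALLOC]; mark free, coalesce with adjacent free neighbors -> [0-4 FREE][5-7 ALLOC][8-29 FREE]

Answer: [0-4 FREE][5-7 ALLOC][8-29 FREE]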